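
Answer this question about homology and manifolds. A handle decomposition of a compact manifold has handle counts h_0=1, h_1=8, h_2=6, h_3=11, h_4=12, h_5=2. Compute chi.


Handles of index k contribute (-1)^k to chi (same as CW cells).
chi = (1) + (-8) + (6) + (-11) + (12) + (-2) = -2

-2


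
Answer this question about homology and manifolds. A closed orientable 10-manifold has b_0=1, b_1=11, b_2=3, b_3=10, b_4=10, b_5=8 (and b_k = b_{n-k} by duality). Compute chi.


By Poincare duality b_k = b_{10-k}, so full Betti numbers: b_0=1, b_1=11, b_2=3, b_3=10, b_4=10, b_5=8, b_6=10, b_7=10, b_8=3, b_9=11, b_10=1.
chi = sum (-1)^k b_k = -22

-22


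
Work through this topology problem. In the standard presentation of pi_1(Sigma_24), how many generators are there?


Standard presentation: pi_1(Sigma_g) = <a_1,b_1,...,a_g,b_g | [a_1,b_1]...[a_g,b_g] = 1>.
Number of generators = 2g = 2*24 = 48

48


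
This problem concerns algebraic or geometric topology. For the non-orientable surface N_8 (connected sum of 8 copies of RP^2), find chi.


For a non-orientable closed surface with k crosscaps: chi = 2 - k.
Here k = 8.
chi = 2 - 8 = -6

-6


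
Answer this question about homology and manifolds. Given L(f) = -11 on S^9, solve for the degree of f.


L(f) = 1 + (-1)^9 deg(f) on S^9.
-11 = 1 + (-1)^9 * deg(f)
(-1)^9 * deg(f) = -12
deg(f) = 12

12


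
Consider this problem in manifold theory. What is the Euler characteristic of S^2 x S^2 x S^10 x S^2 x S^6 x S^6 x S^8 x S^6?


chi is multiplicative: chi(X x Y) = chi(X) chi(Y).
Each even-dim sphere has chi = 2. There are 8 factors.
chi = 2^8 = 256

256


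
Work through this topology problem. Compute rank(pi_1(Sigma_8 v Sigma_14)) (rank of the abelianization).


For a wedge: H_1(A v B) = H_1(A) + H_1(B).
b_1(Sigma_8) = 16, b_1(Sigma_14) = 28.
b_1 = 16 + 28 = 44

44


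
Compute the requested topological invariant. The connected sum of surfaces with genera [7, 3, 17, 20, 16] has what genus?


Genus is additive under connected sum of orientable surfaces.
g = 7 + 3 + 17 + 20 + 16 = 63

63


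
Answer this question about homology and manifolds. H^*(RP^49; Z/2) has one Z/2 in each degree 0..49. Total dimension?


H^k(RP^49; Z/2) = Z/2 for each 0 <= k <= 49.
Total dimension = 49 + 1 = 50

50


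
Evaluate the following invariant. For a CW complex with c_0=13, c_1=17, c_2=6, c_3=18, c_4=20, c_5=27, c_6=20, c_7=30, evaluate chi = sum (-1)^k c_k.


chi = sum_k (-1)^k c_k.
= (-1)^0*13 + (-1)^1*17 + (-1)^2*6 + (-1)^3*18 + (-1)^4*20 + (-1)^5*27 + (-1)^6*20 + (-1)^7*30
= (13) + (-17) + (6) + (-18) + (20) + (-27) + (20) + (-30)
= -33

-33


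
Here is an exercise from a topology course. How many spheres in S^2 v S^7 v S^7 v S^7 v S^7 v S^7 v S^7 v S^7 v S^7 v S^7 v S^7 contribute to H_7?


For a wedge of spheres, H_k (k>0) is free on one generator per sphere of dimension k.
Spheres of dimension 7: count = 10.
b_7 = 10

10


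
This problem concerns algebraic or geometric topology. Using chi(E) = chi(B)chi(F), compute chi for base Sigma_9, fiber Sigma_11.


For a fiber bundle F -> E -> B (with CW structure): chi(E) = chi(B) * chi(F).
chi(Sigma_9) = -16, chi(Sigma_11) = -20.
chi(E) = (-16) * (-20) = 320

320


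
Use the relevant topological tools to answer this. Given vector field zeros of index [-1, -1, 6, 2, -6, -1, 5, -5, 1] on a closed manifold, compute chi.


Poincare-Hopf: chi(M) = sum of indices of zeros.
chi = (-1) + (-1) + (6) + (2) + (-6) + (-1) + (5) + (-5) + (1) = 0

0


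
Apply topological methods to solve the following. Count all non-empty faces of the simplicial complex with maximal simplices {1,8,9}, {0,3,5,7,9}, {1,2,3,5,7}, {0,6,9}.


Each maximal simplex on m vertices has 2^m - 1 nonempty faces.
Take the union (dedupe shared faces).
Total distinct faces = 64

64


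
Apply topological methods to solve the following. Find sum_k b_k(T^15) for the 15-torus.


b_k(T^15) = C(15,k), so the sum over k is sum_k C(15,k) = 2^15.
Total = 2^15 = 32768

32768


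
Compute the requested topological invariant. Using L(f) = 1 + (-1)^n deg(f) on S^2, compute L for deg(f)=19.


On S^2: L(f) = tr(f_0*) + (-1)^2 tr(f_2*) = 1 + (-1)^2 * deg(f).
L(f) = 1 + (-1)^2 * 19 = 1 + 19 = 20

20


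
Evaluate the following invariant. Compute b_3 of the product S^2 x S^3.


Each S^d has Poincare polynomial 1 + t^d.
The product S^2 x S^3 has Poincare polynomial prod(1+t^d_i).
Expanding: b_0=1, b_2=1, b_3=1, b_5=1.
b_3 = 1

1


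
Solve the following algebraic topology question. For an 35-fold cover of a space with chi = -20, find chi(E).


For a finite covering: chi(E) = (number of sheets) * chi(B).
chi(E) = 35 * (-20) = -700

-700


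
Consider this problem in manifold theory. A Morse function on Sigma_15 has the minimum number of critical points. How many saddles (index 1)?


A perfect Morse function has m_k = b_k.
For Sigma_15: b_0=1, b_1=2g=30, b_2=1.
Saddles m_1 = 2g = 30

30


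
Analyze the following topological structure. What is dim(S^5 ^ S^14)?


S^m ^ S^n = S^{m+n}.
k = 5 + 14 = 19

19


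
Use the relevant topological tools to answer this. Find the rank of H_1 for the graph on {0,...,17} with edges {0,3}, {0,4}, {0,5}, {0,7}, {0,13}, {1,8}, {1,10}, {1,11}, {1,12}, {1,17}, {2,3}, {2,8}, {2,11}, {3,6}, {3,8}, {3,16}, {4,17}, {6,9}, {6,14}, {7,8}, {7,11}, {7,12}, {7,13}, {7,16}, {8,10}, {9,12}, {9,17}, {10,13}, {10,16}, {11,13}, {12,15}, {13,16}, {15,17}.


b_1 = E - V + (number of components).
E = 33, V = 18, components = 1.
b_1 = 33 - 18 + 1 = 16

16


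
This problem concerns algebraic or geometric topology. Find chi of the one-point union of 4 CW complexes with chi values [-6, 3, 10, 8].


chi(A v B) = chi(A) + chi(B) - 1 (one point identified).
For 4 spaces: chi = (sum chi_i) - (4 - 1).
sum = 15; chi = 15 - 3 = 12

12


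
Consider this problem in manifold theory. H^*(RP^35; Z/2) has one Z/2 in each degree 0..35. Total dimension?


H^k(RP^35; Z/2) = Z/2 for each 0 <= k <= 35.
Total dimension = 35 + 1 = 36

36


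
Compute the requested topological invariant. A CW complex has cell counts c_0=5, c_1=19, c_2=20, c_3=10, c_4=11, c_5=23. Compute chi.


chi = sum_k (-1)^k c_k.
= (-1)^0*5 + (-1)^1*19 + (-1)^2*20 + (-1)^3*10 + (-1)^4*11 + (-1)^5*23
= (5) + (-19) + (20) + (-10) + (11) + (-23)
= -16

-16


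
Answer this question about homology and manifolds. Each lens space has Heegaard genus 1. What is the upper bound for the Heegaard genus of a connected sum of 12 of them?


Heegaard genus satisfies g(A#B) <= g(A) + g(B).
Each lens space has g = 1.
Upper bound: 12 * 1 = 12

12


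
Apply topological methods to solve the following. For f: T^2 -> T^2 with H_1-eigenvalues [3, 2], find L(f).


For a torus self-map: L(f) = det(I - A) where A acts on H_1.
L(f) = (1-3) * (1-2) = -2 * -1 = 2

2


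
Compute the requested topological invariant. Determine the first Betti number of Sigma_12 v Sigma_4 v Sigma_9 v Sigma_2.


For a wedge X v Y: reduced H_k(X v Y) = H_k(X) + H_k(Y).
Each Sigma_g contributes b_1 = 2g.
b_1 = 24 + 8 + 18 + 4 = 54

54


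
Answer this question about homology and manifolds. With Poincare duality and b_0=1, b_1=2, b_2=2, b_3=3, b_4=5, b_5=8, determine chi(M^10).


By Poincare duality b_k = b_{10-k}, so full Betti numbers: b_0=1, b_1=2, b_2=2, b_3=3, b_4=5, b_5=8, b_6=5, b_7=3, b_8=2, b_9=2, b_10=1.
chi = sum (-1)^k b_k = -2

-2


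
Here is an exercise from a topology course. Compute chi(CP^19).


CP^19 has one cell in each even dimension 0, 2, ..., 2*19 (19+1 cells total).
All cells are even-dimensional, so chi = number of cells.
chi = 19 + 1 = 20

20


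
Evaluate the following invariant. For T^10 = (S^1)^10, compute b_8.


By the Kunneth formula, b_k(T^n) = C(n,k).
b_8(T^10) = C(10,8).
C(10,8) = 10!/(8!*2!) = 45

45


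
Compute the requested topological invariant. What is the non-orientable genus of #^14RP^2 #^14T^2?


Since a >= 1, the sum is non-orientable; each T^2 can be replaced by RP^2 # RP^2 (since T^2#RP^2 = 3RP^2).
Total crosscaps k = 14 + 2*14 = 42.
Check via chi: chi = 14*1 + 14*0 - (14+14-1)*2 = -40 = 2 - k = -40. Consistent.

42


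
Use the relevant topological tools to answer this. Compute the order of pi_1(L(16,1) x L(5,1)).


pi_1(X x Y) = pi_1(X) x pi_1(Y).
pi_1(L(16,1)) = Z/16, pi_1(L(5,1)) = Z/5.
|Z/16 x Z/5| = 16 * 5 = 80

80


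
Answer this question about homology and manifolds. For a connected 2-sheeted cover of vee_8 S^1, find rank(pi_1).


Nielsen-Schreier: an index-n subgroup of F_r is free of rank 1 + n(r-1).
Equivalently: chi(cover) = n*chi(base); chi(vee_r S^1) = 1 - 8 = -7.
chi(E) = 2*(-7) = -14; rank = 1 - chi(E) = 1 - (-14) = 15.
rank = 1 + 2*(8-1) = 1 + 14 = 15

15


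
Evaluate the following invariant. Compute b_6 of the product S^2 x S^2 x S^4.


Each S^d has Poincare polynomial 1 + t^d.
The product S^2 x S^2 x S^4 has Poincare polynomial prod(1+t^d_i).
Expanding: b_0=1, b_2=2, b_4=2, b_6=2, b_8=1.
b_6 = 2

2


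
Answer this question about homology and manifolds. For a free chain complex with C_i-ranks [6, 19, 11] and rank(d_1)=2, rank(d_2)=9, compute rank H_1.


rank H_k = rank(ker d_k) - rank(im d_{k+1}).
rank(ker d_1) = rank(C_1) - rank(d_1) = 19 - 2 = 17.
rank(im d_{1+1}) = 9.
rank H_1 = 17 - 9 = 8

8


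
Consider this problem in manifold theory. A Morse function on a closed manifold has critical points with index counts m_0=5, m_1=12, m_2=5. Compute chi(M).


Morse theory: chi(M) = sum_k (-1)^k m_k where m_k = #(index-k critical points).
= (5) + (-12) + (5) = -2

-2


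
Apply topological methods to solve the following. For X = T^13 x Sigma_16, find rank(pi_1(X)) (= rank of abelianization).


pi_1(A x B) = pi_1(A) x pi_1(B); rank of abelianization = b_1.
b_1(T^13) = 13, b_1(Sigma_16) = 2*16 = 32.
b_1(product) = 13 + 32 = 45

45


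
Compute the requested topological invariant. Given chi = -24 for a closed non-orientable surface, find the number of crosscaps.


chi = 2 - k for closed non-orientable surfaces with k crosscaps.
-24 = 2 - k
k = 2 - (-24) = 26

26


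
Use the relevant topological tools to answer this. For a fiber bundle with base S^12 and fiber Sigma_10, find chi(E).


chi(S^12) = 2 (n even), chi(Sigma_10) = 2 - 2*10 = -18.
chi(E) = 2 * (-18) = -36

-36


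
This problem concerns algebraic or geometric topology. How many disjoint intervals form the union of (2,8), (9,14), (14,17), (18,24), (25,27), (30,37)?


Sort and merge overlapping open intervals.
Merged: (2,8), (9,14), (14,17), (18,24), (25,27), (30,37).
Number of components = 6

6


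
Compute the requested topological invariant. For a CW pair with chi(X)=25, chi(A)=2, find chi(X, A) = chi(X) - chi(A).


Relative Euler characteristic: chi(X, A) = chi(X) - chi(A).
= 25 - (2) = 23

23


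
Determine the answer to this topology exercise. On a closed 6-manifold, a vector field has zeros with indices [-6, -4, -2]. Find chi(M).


Poincare-Hopf: chi(M) = sum of indices of zeros.
chi = (-6) + (-4) + (-2) = -12

-12


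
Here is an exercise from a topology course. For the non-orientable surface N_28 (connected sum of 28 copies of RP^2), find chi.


For a non-orientable closed surface with k crosscaps: chi = 2 - k.
Here k = 28.
chi = 2 - 28 = -26

-26


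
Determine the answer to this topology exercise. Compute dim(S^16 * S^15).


Join of spheres: S^m * S^n = S^{m+n+1}.
dim = 16 + 15 + 1 = 32

32


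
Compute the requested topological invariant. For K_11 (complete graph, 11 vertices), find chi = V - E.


K_11: V = 11, E = C(11,2) = 55.
chi = V - E = 11 - 55 = -44

-44


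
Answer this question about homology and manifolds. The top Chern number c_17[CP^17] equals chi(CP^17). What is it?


For any closed oriented manifold, <e(TM),[M]> = chi(M).
chi(CP^17) = 17+1 = 18

18


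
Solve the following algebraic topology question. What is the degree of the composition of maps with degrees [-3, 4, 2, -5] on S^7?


Degree is multiplicative: deg(composition) = product of degrees.
= (-3) * (4) * (2) * (-5) = 120

120


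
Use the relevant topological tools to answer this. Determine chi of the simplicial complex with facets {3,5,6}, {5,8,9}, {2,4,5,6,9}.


Enumerate all faces; f-vector: f_0=7, f_1=14, f_2=12, f_3=5, f_4=1.
chi = sum (-1)^k f_k = 1

1


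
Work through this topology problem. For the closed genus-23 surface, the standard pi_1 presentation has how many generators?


Standard presentation: pi_1(Sigma_g) = <a_1,b_1,...,a_g,b_g | [a_1,b_1]...[a_g,b_g] = 1>.
Number of generators = 2g = 2*23 = 46

46


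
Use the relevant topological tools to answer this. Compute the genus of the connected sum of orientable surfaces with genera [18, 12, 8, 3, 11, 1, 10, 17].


Genus is additive under connected sum of orientable surfaces.
g = 18 + 12 + 8 + 3 + 11 + 1 + 10 + 17 = 80

80


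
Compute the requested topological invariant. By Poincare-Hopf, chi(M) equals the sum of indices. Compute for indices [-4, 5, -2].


Poincare-Hopf: chi(M) = sum of indices of zeros.
chi = (-4) + (5) + (-2) = -1

-1


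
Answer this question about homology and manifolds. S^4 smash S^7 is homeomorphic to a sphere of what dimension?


S^m ^ S^n = S^{m+n}.
k = 4 + 7 = 11

11


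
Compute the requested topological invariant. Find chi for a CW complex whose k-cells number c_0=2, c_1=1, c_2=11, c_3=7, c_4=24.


chi = sum_k (-1)^k c_k.
= (-1)^0*2 + (-1)^1*1 + (-1)^2*11 + (-1)^3*7 + (-1)^4*24
= (2) + (-1) + (11) + (-7) + (24)
= 29

29


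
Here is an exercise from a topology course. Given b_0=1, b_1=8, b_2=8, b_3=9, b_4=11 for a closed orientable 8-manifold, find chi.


By Poincare duality b_k = b_{8-k}, so full Betti numbers: b_0=1, b_1=8, b_2=8, b_3=9, b_4=11, b_5=9, b_6=8, b_7=8, b_8=1.
chi = sum (-1)^k b_k = -5

-5


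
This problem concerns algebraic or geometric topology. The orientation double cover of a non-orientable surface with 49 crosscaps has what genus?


chi(N_49) = 2 - 49 = -47.
Double cover: chi(Sigma_g) = 2 * chi(N_49) = 2*(-47) = -94.
2 - 2g = -94, so g = (2 - (-94))/2 = 96/2 = 48

48


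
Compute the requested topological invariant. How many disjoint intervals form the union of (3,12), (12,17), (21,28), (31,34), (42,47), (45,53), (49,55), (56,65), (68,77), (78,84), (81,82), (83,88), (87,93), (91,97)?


Sort and merge overlapping open intervals.
Merged: (3,12), (12,17), (21,28), (31,34), (42,55), (56,65), (68,77), (78,97).
Number of components = 8

8


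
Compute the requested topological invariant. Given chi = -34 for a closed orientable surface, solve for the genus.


chi = 2 - 2g for closed orientable surfaces.
-34 = 2 - 2g
2g = 2 - (-34) = 36
g = 18

18


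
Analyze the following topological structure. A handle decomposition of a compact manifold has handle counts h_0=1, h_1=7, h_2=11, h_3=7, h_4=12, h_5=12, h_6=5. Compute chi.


Handles of index k contribute (-1)^k to chi (same as CW cells).
chi = (1) + (-7) + (11) + (-7) + (12) + (-12) + (5) = 3

3


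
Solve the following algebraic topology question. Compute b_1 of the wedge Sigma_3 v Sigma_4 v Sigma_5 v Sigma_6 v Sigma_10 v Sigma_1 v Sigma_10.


For a wedge X v Y: reduced H_k(X v Y) = H_k(X) + H_k(Y).
Each Sigma_g contributes b_1 = 2g.
b_1 = 6 + 8 + 10 + 12 + 20 + 2 + 20 = 78

78


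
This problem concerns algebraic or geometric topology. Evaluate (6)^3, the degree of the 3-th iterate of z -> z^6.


deg(f) = 6. Degree is multiplicative: deg(f^3) = (deg f)^3.
deg(f^3) = (6)^3 = 216

216


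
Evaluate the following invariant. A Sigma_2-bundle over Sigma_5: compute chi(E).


For a fiber bundle F -> E -> B (with CW structure): chi(E) = chi(B) * chi(F).
chi(Sigma_5) = -8, chi(Sigma_2) = -2.
chi(E) = (-8) * (-2) = 16

16


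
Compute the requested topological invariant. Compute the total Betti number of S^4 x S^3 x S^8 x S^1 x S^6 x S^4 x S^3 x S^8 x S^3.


Total Betti number is multiplicative under products.
Each S^d (d>=1) has total Betti number 2.
There are 9 sphere factors.
Total = 2^9 = 512

512


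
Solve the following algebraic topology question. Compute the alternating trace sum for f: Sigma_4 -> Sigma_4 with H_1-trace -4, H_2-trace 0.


L(f) = tr(f_0*) - tr(f_1*) + tr(f_2*).
= 1 - (-4) + (0)
= 5

5


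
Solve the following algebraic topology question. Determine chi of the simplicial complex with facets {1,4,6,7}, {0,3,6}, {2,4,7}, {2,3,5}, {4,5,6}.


Enumerate all faces; f-vector: f_0=8, f_1=16, f_2=8, f_3=1.
chi = sum (-1)^k f_k = -1

-1


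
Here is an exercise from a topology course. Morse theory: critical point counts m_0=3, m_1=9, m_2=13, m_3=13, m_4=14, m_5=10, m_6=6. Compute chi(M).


Morse theory: chi(M) = sum_k (-1)^k m_k where m_k = #(index-k critical points).
= (3) + (-9) + (13) + (-13) + (14) + (-10) + (6) = 4

4


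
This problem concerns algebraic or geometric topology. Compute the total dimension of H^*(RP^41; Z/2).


H^k(RP^41; Z/2) = Z/2 for each 0 <= k <= 41.
Total dimension = 41 + 1 = 42

42


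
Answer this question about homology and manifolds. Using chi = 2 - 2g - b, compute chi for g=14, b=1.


For a compact orientable surface with genus g and b boundary components: chi = 2 - 2g - b.
chi = 2 - 2*14 - 1 = 2 - 28 - 1 = -27

-27


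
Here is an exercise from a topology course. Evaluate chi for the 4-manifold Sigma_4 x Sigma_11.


chi(Sigma_4) = 2 - 2*4 = -6
chi(Sigma_11) = 2 - 2*11 = -20
chi(product) = (-6) * (-20) = 120

120


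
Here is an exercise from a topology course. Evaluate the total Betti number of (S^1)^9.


b_k(T^9) = C(9,k), so the sum over k is sum_k C(9,k) = 2^9.
Total = 2^9 = 512

512


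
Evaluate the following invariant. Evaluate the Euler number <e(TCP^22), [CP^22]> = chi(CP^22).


For any closed oriented manifold, <e(TM),[M]> = chi(M).
chi(CP^22) = 22+1 = 23

23


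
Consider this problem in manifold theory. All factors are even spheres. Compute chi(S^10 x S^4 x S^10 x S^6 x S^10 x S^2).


chi is multiplicative: chi(X x Y) = chi(X) chi(Y).
Each even-dim sphere has chi = 2. There are 6 factors.
chi = 2^6 = 64

64


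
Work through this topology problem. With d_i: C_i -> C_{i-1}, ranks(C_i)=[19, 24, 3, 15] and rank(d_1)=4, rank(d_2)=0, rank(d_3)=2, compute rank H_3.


rank H_k = rank(ker d_k) - rank(im d_{k+1}).
rank(ker d_3) = rank(C_3) - rank(d_3) = 15 - 2 = 13.
rank(im d_{3+1}) = 0.
rank H_3 = 13 - 0 = 13

13


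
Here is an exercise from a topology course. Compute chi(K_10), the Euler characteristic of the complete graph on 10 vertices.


K_10: V = 10, E = C(10,2) = 45.
chi = V - E = 10 - 45 = -35

-35


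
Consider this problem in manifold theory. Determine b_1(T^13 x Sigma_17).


pi_1(A x B) = pi_1(A) x pi_1(B); rank of abelianization = b_1.
b_1(T^13) = 13, b_1(Sigma_17) = 2*17 = 34.
b_1(product) = 13 + 34 = 47

47


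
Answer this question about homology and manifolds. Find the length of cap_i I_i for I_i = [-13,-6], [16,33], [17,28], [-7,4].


Intersection = [max(a_i), min(b_i)] = [17, -6].
Since 17 > -6, the intersection is empty.
Length = 0

0


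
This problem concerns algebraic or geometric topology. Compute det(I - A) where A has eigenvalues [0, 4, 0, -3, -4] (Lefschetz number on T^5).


For a torus self-map: L(f) = det(I - A) where A acts on H_1.
L(f) = (1-0) * (1-4) * (1-0) * (1--3) * (1--4) = 1 * -3 * 1 * 4 * 5 = -60

-60


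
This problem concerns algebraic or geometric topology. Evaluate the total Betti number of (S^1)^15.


b_k(T^15) = C(15,k), so the sum over k is sum_k C(15,k) = 2^15.
Total = 2^15 = 32768

32768


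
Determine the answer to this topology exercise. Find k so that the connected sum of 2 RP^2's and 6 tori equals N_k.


Since a >= 1, the sum is non-orientable; each T^2 can be replaced by RP^2 # RP^2 (since T^2#RP^2 = 3RP^2).
Total crosscaps k = 2 + 2*6 = 14.
Check via chi: chi = 2*1 + 6*0 - (2+6-1)*2 = -12 = 2 - k = -12. Consistent.

14


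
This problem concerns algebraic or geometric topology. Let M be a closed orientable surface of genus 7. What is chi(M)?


For a closed orientable surface of genus g: chi = 2 - 2g.
Here g = 7.
chi = 2 - 2*7 = 2 - 14 = -12

-12


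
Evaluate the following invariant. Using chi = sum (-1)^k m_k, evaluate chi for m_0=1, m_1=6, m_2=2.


Morse theory: chi(M) = sum_k (-1)^k m_k where m_k = #(index-k critical points).
= (1) + (-6) + (2) = -3

-3


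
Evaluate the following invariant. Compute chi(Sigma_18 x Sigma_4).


chi(Sigma_18) = 2 - 2*18 = -34
chi(Sigma_4) = 2 - 2*4 = -6
chi(product) = (-34) * (-6) = 204

204


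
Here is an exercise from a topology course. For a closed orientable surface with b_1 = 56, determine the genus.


For a closed orientable surface: b_1 = 2g.
56 = 2g
g = 56 / 2 = 28

28


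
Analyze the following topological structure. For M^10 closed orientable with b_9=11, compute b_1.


Poincare duality for closed orientable n-manifolds: b_k = b_{n-k}.
Here n = 10, so b_1 = b_9 = 11

11


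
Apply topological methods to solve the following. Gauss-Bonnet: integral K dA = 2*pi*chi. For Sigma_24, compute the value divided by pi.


Gauss-Bonnet: integral K dA = 2*pi*chi(M).
chi(Sigma_24) = 2 - 2*24 = -46.
(integral K dA)/pi = 2*chi = 2*(-46) = -92

-92


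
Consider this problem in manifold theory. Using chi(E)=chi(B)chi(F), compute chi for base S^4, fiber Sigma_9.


chi(S^4) = 2 (n even), chi(Sigma_9) = 2 - 2*9 = -16.
chi(E) = 2 * (-16) = -32

-32


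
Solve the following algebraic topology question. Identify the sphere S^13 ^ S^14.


S^m ^ S^n = S^{m+n}.
k = 13 + 14 = 27

27


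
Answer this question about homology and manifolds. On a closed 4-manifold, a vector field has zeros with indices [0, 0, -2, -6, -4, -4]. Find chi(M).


Poincare-Hopf: chi(M) = sum of indices of zeros.
chi = (0) + (0) + (-2) + (-6) + (-4) + (-4) = -16

-16


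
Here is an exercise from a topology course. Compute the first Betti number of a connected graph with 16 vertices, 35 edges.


For a connected graph: rank(pi_1) = b_1 = E - V + 1 = 1 - chi.
chi = V - E = 16 - 35 = -19.
rank = 1 - (-19) = 35 - 16 + 1 = 20

20


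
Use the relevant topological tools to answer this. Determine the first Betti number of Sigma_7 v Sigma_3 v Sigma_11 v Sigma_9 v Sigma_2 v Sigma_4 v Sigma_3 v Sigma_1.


For a wedge X v Y: reduced H_k(X v Y) = H_k(X) + H_k(Y).
Each Sigma_g contributes b_1 = 2g.
b_1 = 14 + 6 + 22 + 18 + 4 + 8 + 6 + 2 = 80

80


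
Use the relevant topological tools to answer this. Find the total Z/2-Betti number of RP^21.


H^k(RP^21; Z/2) = Z/2 for each 0 <= k <= 21.
Total dimension = 21 + 1 = 22

22


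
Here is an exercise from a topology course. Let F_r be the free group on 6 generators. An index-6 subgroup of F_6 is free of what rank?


Nielsen-Schreier: an index-n subgroup of F_r is free of rank 1 + n(r-1).
Equivalently: chi(cover) = n*chi(base); chi(vee_r S^1) = 1 - 6 = -5.
chi(E) = 6*(-5) = -30; rank = 1 - chi(E) = 1 - (-30) = 31.
rank = 1 + 6*(6-1) = 1 + 30 = 31

31


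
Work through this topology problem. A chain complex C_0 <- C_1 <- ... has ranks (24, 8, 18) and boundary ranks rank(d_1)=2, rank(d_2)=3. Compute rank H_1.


rank H_k = rank(ker d_k) - rank(im d_{k+1}).
rank(ker d_1) = rank(C_1) - rank(d_1) = 8 - 2 = 6.
rank(im d_{1+1}) = 3.
rank H_1 = 6 - 3 = 3

3


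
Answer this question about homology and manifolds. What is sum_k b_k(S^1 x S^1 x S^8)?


Total Betti number is multiplicative under products.
Each S^d (d>=1) has total Betti number 2.
There are 3 sphere factors.
Total = 2^3 = 8

8


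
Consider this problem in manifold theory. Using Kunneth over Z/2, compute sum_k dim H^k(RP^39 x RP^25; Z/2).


dim H^*(RP^n; Z/2) = n+1 (one Z/2 in each degree 0..n).
Total Betti number is multiplicative.
Total = (39+1) * (25+1) = 40 * 26 = 1040

1040


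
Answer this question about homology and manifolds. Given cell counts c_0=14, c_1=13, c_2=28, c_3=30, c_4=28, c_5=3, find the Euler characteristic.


chi = sum_k (-1)^k c_k.
= (-1)^0*14 + (-1)^1*13 + (-1)^2*28 + (-1)^3*30 + (-1)^4*28 + (-1)^5*3
= (14) + (-13) + (28) + (-30) + (28) + (-3)
= 24

24


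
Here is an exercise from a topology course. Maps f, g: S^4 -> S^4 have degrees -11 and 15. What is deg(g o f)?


Degree is multiplicative under composition: deg(g o f) = deg(g) * deg(f).
= 15 * -11 = -165

-165


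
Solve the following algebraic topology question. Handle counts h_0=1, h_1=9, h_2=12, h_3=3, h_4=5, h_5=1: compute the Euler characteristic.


Handles of index k contribute (-1)^k to chi (same as CW cells).
chi = (1) + (-9) + (12) + (-3) + (5) + (-1) = 5

5


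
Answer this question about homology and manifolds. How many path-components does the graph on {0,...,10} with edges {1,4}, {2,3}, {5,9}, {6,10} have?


Run DFS/union-find over 11 vertices.
V = 11, E = 4.
Number of components = 7

7


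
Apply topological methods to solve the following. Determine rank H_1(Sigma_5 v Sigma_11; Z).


For a wedge: H_1(A v B) = H_1(A) + H_1(B).
b_1(Sigma_5) = 10, b_1(Sigma_11) = 22.
b_1 = 10 + 22 = 32

32


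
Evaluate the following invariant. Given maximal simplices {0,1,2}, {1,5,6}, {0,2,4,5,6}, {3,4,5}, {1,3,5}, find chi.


Enumerate all faces; f-vector: f_0=7, f_1=17, f_2=14, f_3=5, f_4=1.
chi = sum (-1)^k f_k = 0

0


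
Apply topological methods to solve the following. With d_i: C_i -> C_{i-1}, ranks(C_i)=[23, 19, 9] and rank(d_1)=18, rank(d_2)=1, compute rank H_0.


rank H_k = rank(ker d_k) - rank(im d_{k+1}).
rank(ker d_0) = rank(C_0) - rank(d_0) = 23 - 0 = 23.
rank(im d_{0+1}) = 18.
rank H_0 = 23 - 18 = 5

5


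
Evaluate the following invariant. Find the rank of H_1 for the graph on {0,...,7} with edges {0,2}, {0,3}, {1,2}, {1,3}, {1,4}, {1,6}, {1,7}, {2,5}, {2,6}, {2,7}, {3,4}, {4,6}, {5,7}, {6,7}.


b_1 = E - V + (number of components).
E = 14, V = 8, components = 1.
b_1 = 14 - 8 + 1 = 7

7


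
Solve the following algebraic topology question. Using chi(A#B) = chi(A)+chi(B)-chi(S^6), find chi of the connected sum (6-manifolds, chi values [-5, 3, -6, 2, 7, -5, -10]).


For n-manifolds: chi(A#B) = chi(A) + chi(B) - chi(S^6).
chi(S^6) = 1 + (-1)^6 = 2.
chi(#) = (sum chi_i) - (7-1)*chi(S^6) = -14 - 6*2 = -26

-26


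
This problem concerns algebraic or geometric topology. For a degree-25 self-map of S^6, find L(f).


On S^6: L(f) = tr(f_0*) + (-1)^6 tr(f_6*) = 1 + (-1)^6 * deg(f).
L(f) = 1 + (-1)^6 * 25 = 1 + 25 = 26

26


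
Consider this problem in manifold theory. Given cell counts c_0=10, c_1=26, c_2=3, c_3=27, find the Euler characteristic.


chi = sum_k (-1)^k c_k.
= (-1)^0*10 + (-1)^1*26 + (-1)^2*3 + (-1)^3*27
= (10) + (-26) + (3) + (-27)
= -40

-40


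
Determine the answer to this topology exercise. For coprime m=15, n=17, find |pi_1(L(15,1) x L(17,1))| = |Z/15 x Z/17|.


pi_1(X x Y) = pi_1(X) x pi_1(Y).
pi_1(L(15,1)) = Z/15, pi_1(L(17,1)) = Z/17.
|Z/15 x Z/17| = 15 * 17 = 255

255


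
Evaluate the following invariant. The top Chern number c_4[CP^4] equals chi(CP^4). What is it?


For any closed oriented manifold, <e(TM),[M]> = chi(M).
chi(CP^4) = 4+1 = 5

5


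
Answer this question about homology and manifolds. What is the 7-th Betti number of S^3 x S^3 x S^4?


Each S^d has Poincare polynomial 1 + t^d.
The product S^3 x S^3 x S^4 has Poincare polynomial prod(1+t^d_i).
Expanding: b_0=1, b_3=2, b_4=1, b_6=1, b_7=2, b_10=1.
b_7 = 2

2


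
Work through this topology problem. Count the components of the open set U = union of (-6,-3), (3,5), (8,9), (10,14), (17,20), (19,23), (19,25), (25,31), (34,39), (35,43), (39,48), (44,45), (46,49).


Sort and merge overlapping open intervals.
Merged: (-6,-3), (3,5), (8,9), (10,14), (17,25), (25,31), (34,49).
Number of components = 7

7


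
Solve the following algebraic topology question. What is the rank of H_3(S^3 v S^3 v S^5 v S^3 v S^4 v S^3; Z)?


For a wedge of spheres, H_k (k>0) is free on one generator per sphere of dimension k.
Spheres of dimension 3: count = 4.
b_3 = 4

4


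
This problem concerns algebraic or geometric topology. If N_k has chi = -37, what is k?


chi = 2 - k for closed non-orientable surfaces with k crosscaps.
-37 = 2 - k
k = 2 - (-37) = 39

39


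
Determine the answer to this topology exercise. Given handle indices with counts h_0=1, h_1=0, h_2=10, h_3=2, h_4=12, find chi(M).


Handles of index k contribute (-1)^k to chi (same as CW cells).
chi = (1) + (0) + (10) + (-2) + (12) = 21

21


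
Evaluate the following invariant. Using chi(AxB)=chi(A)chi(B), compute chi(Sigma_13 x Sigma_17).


chi(Sigma_13) = 2 - 2*13 = -24
chi(Sigma_17) = 2 - 2*17 = -32
chi(product) = (-24) * (-32) = 768

768


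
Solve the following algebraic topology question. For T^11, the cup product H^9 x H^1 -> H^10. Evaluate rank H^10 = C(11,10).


Cup product: H^p x H^q -> H^{p+q}; here p+q = 9+1 = 10.
rank H^k(T^n) = C(n,k).
C(11,10) = 11

11


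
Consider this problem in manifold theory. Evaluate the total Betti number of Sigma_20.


For Sigma_20: b_0 = 1, b_1 = 2g = 40, b_2 = 1.
Total = 1 + 40 + 1 = 42

42


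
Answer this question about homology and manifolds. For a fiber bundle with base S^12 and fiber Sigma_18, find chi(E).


chi(S^12) = 2 (n even), chi(Sigma_18) = 2 - 2*18 = -34.
chi(E) = 2 * (-34) = -68

-68


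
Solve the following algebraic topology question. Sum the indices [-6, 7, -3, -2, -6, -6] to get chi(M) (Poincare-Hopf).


Poincare-Hopf: chi(M) = sum of indices of zeros.
chi = (-6) + (7) + (-3) + (-2) + (-6) + (-6) = -16

-16


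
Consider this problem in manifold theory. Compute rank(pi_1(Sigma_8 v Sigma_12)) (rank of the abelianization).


For a wedge: H_1(A v B) = H_1(A) + H_1(B).
b_1(Sigma_8) = 16, b_1(Sigma_12) = 24.
b_1 = 16 + 24 = 40

40


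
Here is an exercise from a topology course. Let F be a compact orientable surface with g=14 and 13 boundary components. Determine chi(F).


For a compact orientable surface with genus g and b boundary components: chi = 2 - 2g - b.
chi = 2 - 2*14 - 13 = 2 - 28 - 13 = -39

-39


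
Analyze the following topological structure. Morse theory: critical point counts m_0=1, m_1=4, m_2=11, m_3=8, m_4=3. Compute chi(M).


Morse theory: chi(M) = sum_k (-1)^k m_k where m_k = #(index-k critical points).
= (1) + (-4) + (11) + (-8) + (3) = 3

3


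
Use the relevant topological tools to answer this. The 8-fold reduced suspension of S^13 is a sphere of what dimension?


Each suspension raises dimension by 1: Sigma S^n = S^{n+1}.
Sigma^8 S^13 = S^{13+8} = S^21

21


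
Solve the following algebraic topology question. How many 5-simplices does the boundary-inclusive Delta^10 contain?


Delta^10 has 10+1 vertices. A 5-face is a choice of 5+1 vertices.
f_5 = C(10+1, 5+1) = C(11,6) = 462

462


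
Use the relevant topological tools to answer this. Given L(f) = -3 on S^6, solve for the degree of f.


L(f) = 1 + (-1)^6 deg(f) on S^6.
-3 = 1 + (-1)^6 * deg(f)
(-1)^6 * deg(f) = -4
deg(f) = -4

-4


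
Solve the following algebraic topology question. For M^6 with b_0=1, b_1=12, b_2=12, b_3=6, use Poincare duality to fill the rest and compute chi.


By Poincare duality b_k = b_{6-k}, so full Betti numbers: b_0=1, b_1=12, b_2=12, b_3=6, b_4=12, b_5=12, b_6=1.
chi = sum (-1)^k b_k = -4

-4


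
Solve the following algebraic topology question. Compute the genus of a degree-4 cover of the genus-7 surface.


For an n-sheeted cover: chi(E) = n * chi(B).
chi(Sigma_7) = 2 - 2*7 = -12.
chi(E) = 4 * (-12) = -48.
genus(E) = (2 - chi(E))/2 = (2 - (-48))/2 = 50/2 = 25

25


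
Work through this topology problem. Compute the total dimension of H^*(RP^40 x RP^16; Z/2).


dim H^*(RP^n; Z/2) = n+1 (one Z/2 in each degree 0..n).
Total Betti number is multiplicative.
Total = (40+1) * (16+1) = 41 * 17 = 697

697


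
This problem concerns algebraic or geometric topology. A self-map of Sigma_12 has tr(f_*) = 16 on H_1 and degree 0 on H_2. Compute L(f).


L(f) = tr(f_0*) - tr(f_1*) + tr(f_2*).
= 1 - (16) + (0)
= -15

-15


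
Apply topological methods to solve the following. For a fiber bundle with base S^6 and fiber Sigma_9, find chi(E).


chi(S^6) = 2 (n even), chi(Sigma_9) = 2 - 2*9 = -16.
chi(E) = 2 * (-16) = -32

-32


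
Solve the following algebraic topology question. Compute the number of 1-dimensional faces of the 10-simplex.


Delta^10 has 10+1 vertices. A 1-face is a choice of 1+1 vertices.
f_1 = C(10+1, 1+1) = C(11,2) = 55

55


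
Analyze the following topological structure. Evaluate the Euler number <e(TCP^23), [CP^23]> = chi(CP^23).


For any closed oriented manifold, <e(TM),[M]> = chi(M).
chi(CP^23) = 23+1 = 24

24


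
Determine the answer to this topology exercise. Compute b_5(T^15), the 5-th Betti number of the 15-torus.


By the Kunneth formula, b_k(T^n) = C(n,k).
b_5(T^15) = C(15,5).
C(15,5) = 15!/(5!*10!) = 3003

3003


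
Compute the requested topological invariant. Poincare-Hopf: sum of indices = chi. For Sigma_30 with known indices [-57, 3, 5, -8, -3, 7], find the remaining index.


Poincare-Hopf: sum of indices = chi(M).
chi(Sigma_30) = 2 - 2*30 = -58.
Sum of known indices = -53.
x = chi - (sum known) = -58 - (-53) = -5

-5


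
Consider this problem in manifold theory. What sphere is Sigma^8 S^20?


Each suspension raises dimension by 1: Sigma S^n = S^{n+1}.
Sigma^8 S^20 = S^{20+8} = S^28

28


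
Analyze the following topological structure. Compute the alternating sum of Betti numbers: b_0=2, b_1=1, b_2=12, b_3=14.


chi = sum_k (-1)^k b_k.
= (2) + (-1) + (12) + (-14)
= -1

-1


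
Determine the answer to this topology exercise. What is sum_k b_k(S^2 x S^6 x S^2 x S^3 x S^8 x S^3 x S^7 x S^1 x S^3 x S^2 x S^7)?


Total Betti number is multiplicative under products.
Each S^d (d>=1) has total Betti number 2.
There are 11 sphere factors.
Total = 2^11 = 2048

2048


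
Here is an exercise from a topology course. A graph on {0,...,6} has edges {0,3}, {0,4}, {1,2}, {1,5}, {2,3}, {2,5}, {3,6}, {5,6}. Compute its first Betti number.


b_1 = E - V + (number of components).
E = 8, V = 7, components = 1.
b_1 = 8 - 7 + 1 = 2

2


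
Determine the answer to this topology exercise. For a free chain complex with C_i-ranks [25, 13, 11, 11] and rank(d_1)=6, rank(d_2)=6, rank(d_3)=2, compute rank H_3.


rank H_k = rank(ker d_k) - rank(im d_{k+1}).
rank(ker d_3) = rank(C_3) - rank(d_3) = 11 - 2 = 9.
rank(im d_{3+1}) = 0.
rank H_3 = 9 - 0 = 9

9


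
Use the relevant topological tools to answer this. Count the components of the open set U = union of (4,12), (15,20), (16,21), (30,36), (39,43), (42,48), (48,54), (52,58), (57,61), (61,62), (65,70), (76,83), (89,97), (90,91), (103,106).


Sort and merge overlapping open intervals.
Merged: (4,12), (15,21), (30,36), (39,48), (48,61), (61,62), (65,70), (76,83), (89,97), (103,106).
Number of components = 10

10


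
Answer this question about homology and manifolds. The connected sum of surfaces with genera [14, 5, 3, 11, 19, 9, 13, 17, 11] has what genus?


Genus is additive under connected sum of orientable surfaces.
g = 14 + 5 + 3 + 11 + 19 + 9 + 13 + 17 + 11 = 102

102


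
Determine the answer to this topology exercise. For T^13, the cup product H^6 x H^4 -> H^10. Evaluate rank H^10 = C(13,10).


Cup product: H^p x H^q -> H^{p+q}; here p+q = 6+4 = 10.
rank H^k(T^n) = C(n,k).
C(13,10) = 286

286


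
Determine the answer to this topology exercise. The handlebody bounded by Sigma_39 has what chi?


A genus-g handlebody deformation retracts to a wedge of g circles.
chi(vee_g S^1) = 1 - g.
chi(H_39) = 1 - 39 = -38

-38


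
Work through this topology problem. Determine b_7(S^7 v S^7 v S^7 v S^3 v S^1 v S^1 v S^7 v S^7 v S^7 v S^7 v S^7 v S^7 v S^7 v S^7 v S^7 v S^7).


For a wedge of spheres, H_k (k>0) is free on one generator per sphere of dimension k.
Spheres of dimension 7: count = 13.
b_7 = 13

13


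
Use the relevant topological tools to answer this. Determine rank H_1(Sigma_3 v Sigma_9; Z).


For a wedge: H_1(A v B) = H_1(A) + H_1(B).
b_1(Sigma_3) = 6, b_1(Sigma_9) = 18.
b_1 = 6 + 18 = 24

24


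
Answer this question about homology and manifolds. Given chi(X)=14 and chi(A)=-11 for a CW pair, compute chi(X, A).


Relative Euler characteristic: chi(X, A) = chi(X) - chi(A).
= 14 - (-11) = 25

25


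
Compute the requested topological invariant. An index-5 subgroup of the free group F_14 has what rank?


Nielsen-Schreier: an index-n subgroup of F_r is free of rank 1 + n(r-1).
Equivalently: chi(cover) = n*chi(base); chi(vee_r S^1) = 1 - 14 = -13.
chi(E) = 5*(-13) = -65; rank = 1 - chi(E) = 1 - (-65) = 66.
rank = 1 + 5*(14-1) = 1 + 65 = 66

66


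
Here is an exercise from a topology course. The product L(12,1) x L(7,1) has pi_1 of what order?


pi_1(X x Y) = pi_1(X) x pi_1(Y).
pi_1(L(12,1)) = Z/12, pi_1(L(7,1)) = Z/7.
|Z/12 x Z/7| = 12 * 7 = 84

84


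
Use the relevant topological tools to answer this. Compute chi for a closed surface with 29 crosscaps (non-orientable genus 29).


For a non-orientable closed surface with k crosscaps: chi = 2 - k.
Here k = 29.
chi = 2 - 29 = -27

-27


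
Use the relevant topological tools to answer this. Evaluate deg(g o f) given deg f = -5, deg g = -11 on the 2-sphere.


Degree is multiplicative under composition: deg(g o f) = deg(g) * deg(f).
= -11 * -5 = 55

55


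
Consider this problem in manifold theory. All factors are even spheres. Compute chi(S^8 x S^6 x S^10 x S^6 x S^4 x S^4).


chi is multiplicative: chi(X x Y) = chi(X) chi(Y).
Each even-dim sphere has chi = 2. There are 6 factors.
chi = 2^6 = 64

64


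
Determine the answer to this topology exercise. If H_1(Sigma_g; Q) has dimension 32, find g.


For a closed orientable surface: b_1 = 2g.
32 = 2g
g = 32 / 2 = 16

16


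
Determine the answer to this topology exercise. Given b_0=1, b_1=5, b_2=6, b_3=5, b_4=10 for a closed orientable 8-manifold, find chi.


By Poincare duality b_k = b_{8-k}, so full Betti numbers: b_0=1, b_1=5, b_2=6, b_3=5, b_4=10, b_5=5, b_6=6, b_7=5, b_8=1.
chi = sum (-1)^k b_k = 4

4


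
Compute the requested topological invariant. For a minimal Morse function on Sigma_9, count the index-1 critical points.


A perfect Morse function has m_k = b_k.
For Sigma_9: b_0=1, b_1=2g=18, b_2=1.
Saddles m_1 = 2g = 18

18


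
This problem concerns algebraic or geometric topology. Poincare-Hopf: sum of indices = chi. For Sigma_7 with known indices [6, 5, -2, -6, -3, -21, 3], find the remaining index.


Poincare-Hopf: sum of indices = chi(M).
chi(Sigma_7) = 2 - 2*7 = -12.
Sum of known indices = -18.
x = chi - (sum known) = -12 - (-18) = 6

6


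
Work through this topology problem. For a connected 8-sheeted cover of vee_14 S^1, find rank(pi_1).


Nielsen-Schreier: an index-n subgroup of F_r is free of rank 1 + n(r-1).
Equivalently: chi(cover) = n*chi(base); chi(vee_r S^1) = 1 - 14 = -13.
chi(E) = 8*(-13) = -104; rank = 1 - chi(E) = 1 - (-104) = 105.
rank = 1 + 8*(14-1) = 1 + 104 = 105

105


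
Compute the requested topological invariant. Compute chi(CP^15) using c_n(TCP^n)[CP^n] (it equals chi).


For any closed oriented manifold, <e(TM),[M]> = chi(M).
chi(CP^15) = 15+1 = 16

16


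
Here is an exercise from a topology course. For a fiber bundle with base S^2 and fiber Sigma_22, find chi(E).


chi(S^2) = 2 (n even), chi(Sigma_22) = 2 - 2*22 = -42.
chi(E) = 2 * (-42) = -84

-84


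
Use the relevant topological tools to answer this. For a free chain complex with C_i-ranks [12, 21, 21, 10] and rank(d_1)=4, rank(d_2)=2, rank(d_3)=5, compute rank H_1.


rank H_k = rank(ker d_k) - rank(im d_{k+1}).
rank(ker d_1) = rank(C_1) - rank(d_1) = 21 - 4 = 17.
rank(im d_{1+1}) = 2.
rank H_1 = 17 - 2 = 15

15
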